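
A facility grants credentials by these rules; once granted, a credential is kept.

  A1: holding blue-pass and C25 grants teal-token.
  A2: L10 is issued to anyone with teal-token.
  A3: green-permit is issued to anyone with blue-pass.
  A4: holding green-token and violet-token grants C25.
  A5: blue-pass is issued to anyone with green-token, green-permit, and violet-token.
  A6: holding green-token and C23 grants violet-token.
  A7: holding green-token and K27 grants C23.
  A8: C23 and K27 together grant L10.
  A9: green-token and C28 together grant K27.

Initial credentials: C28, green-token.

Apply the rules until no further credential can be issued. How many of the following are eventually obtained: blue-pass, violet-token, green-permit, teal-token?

1

Holding green-token and C28 grants K27 (A9).
Holding green-token and K27 grants C23 (A7).
Holding green-token and C23 grants violet-token (A6).
blue-pass would need green-token, green-permit, and violet-token (A5), but green-permit is never granted.
violet-token: reached.
green-permit would need blue-pass (A3), but blue-pass is never granted.
teal-token would need blue-pass and C25 (A1), but blue-pass is never granted.
Reached: violet-token — 1 of the 4.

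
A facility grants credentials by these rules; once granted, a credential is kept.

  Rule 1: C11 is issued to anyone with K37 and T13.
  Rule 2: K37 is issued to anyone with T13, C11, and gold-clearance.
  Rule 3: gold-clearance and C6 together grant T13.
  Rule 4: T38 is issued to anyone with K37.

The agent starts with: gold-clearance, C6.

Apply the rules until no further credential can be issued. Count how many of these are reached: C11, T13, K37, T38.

1

Holding gold-clearance and C6 grants T13 (Rule 3).
C11 would need K37 and T13 (Rule 1), but K37 is never granted.
T13: reached.
K37 would need T13, C11, and gold-clearance (Rule 2), but C11 is never granted.
T38 would need K37 (Rule 4), but K37 is never granted.
Reached: T13 — 1 of the 4.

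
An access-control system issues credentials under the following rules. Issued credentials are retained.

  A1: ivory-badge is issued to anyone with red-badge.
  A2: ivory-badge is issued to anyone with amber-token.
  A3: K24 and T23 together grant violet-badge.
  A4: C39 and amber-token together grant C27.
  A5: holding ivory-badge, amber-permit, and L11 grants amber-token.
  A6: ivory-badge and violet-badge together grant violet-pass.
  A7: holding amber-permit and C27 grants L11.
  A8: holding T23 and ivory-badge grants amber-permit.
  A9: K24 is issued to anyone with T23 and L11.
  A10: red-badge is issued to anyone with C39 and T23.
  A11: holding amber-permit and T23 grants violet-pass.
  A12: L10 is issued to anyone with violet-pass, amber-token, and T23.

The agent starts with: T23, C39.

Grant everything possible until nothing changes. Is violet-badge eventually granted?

violet-badge would need K24 and T23 (A3), but K24 is never granted.

No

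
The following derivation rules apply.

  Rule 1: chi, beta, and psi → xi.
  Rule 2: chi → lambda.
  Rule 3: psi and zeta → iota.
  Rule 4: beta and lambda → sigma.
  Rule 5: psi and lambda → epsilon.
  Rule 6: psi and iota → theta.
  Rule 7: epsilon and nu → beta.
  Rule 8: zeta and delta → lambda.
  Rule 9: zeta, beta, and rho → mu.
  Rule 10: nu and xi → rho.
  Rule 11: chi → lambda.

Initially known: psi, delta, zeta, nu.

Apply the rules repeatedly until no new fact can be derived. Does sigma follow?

Yes

From zeta and delta, Rule 8 gives lambda.
psi and lambda hold, so epsilon follows (Rule 5).
epsilon and nu hold, so beta follows (Rule 7).
From beta and lambda, Rule 4 gives sigma.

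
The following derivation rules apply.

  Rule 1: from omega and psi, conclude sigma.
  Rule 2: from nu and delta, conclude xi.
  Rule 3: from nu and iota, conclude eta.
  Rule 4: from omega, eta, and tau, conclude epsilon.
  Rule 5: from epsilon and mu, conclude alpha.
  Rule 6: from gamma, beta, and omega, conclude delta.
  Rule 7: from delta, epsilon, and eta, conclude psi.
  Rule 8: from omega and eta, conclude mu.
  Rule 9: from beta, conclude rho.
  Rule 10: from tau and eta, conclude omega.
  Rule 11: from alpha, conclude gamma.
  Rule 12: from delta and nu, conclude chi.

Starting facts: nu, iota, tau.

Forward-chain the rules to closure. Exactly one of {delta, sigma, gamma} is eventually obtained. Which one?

gamma

From nu and iota, Rule 3 gives eta.
tau and eta hold, so omega follows (Rule 10).
omega and eta hold, so mu follows (Rule 8).
omega, eta, and tau hold, so epsilon follows (Rule 4).
epsilon and mu hold, so alpha follows (Rule 5).
From alpha, Rule 11 gives gamma.
sigma would need omega and psi (Rule 1), but psi is never established. delta would need gamma, beta, and omega (Rule 6), but beta is never established.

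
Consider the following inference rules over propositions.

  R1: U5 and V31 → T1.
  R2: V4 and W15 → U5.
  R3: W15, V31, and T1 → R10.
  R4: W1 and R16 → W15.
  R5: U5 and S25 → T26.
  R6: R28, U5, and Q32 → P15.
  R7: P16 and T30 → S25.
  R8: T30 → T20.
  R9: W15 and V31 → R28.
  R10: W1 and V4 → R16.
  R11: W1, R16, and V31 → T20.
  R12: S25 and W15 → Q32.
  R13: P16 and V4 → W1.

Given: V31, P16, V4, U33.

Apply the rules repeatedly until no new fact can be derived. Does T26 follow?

No

T26 would need U5 and S25 (R5), but S25 is never established.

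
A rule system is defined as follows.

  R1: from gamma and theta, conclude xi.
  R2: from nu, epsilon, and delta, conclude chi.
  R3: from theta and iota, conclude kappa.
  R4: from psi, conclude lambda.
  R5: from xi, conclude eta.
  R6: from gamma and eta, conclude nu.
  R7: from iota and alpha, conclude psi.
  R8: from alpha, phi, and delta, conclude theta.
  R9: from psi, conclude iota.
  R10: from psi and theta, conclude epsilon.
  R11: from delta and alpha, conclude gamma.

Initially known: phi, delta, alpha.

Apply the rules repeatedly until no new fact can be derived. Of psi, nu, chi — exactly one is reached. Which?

nu

From alpha, phi, and delta, R8 gives theta.
From delta and alpha, R11 gives gamma.
From gamma and theta, R1 gives xi.
From xi, R5 gives eta.
gamma and eta hold, so nu follows (R6).
chi would need nu, epsilon, and delta (R2), but epsilon is never established. psi would need iota and alpha (R7), but iota is never established.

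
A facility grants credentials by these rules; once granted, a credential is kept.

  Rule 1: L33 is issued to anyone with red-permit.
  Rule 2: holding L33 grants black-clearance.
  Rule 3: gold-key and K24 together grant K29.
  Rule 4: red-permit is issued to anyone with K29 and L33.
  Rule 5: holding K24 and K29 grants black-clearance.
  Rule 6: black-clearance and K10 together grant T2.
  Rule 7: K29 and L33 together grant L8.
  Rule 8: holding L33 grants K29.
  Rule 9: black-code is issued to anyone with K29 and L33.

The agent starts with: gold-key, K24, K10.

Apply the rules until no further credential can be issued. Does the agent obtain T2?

Yes

Holding gold-key and K24 grants K29 (Rule 3).
Holding K24 and K29 grants black-clearance (Rule 5).
Holding black-clearance and K10 grants T2 (Rule 6).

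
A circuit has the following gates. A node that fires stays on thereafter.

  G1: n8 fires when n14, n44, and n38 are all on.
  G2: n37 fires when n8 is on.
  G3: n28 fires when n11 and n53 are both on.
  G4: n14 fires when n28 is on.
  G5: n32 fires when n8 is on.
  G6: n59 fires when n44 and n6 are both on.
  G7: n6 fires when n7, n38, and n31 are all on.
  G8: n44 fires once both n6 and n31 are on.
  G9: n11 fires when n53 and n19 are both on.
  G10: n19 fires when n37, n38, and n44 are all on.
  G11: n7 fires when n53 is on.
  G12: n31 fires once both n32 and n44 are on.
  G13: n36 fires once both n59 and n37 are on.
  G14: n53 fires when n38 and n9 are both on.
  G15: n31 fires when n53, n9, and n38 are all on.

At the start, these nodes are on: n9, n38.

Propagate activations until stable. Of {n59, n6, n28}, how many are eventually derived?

G14: n38 and n9 on → n53 on.
G15: n53, n9, and n38 on → n31 on.
G11: n53 on → n7 on.
n7, n38, and n31 are on, so n6 fires (G7).
G8: n6 and n31 on → n44 on.
G6: n44 and n6 on → n59 on.
n59: reached.
n6: reached.
n28 would need n11 and n53 (G3), but n11 never turns on.
Reached: n59 and n6 — 2 of the 3.

2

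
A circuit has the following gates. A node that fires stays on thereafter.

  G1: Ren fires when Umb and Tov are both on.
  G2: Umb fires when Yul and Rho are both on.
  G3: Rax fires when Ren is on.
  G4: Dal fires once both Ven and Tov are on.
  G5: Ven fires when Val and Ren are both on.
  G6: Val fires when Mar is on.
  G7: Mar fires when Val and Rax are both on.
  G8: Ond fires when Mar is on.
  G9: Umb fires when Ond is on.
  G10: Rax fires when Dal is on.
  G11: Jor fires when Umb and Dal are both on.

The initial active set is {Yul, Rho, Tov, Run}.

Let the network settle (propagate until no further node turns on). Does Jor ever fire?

No

Jor would need Umb and Dal (G11), but Dal never turns on.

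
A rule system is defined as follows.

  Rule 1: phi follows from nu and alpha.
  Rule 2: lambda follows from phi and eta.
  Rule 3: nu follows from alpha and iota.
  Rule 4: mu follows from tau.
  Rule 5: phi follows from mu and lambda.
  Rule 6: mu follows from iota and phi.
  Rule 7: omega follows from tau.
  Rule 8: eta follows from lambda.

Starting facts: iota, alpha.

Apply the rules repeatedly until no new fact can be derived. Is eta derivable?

No

eta would need lambda (Rule 8), but lambda is never established.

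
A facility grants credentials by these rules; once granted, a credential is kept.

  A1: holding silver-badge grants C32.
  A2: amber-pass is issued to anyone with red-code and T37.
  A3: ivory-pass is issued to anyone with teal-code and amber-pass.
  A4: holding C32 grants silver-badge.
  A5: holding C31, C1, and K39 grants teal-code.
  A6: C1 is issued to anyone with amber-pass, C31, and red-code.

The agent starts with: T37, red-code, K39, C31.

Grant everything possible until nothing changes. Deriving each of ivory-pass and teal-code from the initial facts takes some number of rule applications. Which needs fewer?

teal-code: Holding red-code and T37 grants amber-pass (A2). Holding amber-pass, C31, and red-code grants C1 (A6). Holding C31, C1, and K39 grants teal-code (A5). [3 rule applications]
ivory-pass: Holding red-code and T37 grants amber-pass (A2). Holding amber-pass, C31, and red-code grants C1 (A6). Holding C31, C1, and K39 grants teal-code (A5). Holding teal-code and amber-pass grants ivory-pass (A3). [4 rule applications]
teal-code needs fewer.

teal-code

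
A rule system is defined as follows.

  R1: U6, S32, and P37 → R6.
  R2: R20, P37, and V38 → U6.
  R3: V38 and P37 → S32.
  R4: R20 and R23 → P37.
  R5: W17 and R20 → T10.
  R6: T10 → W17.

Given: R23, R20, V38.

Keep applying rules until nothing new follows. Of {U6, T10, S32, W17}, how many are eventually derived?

From R20 and R23, R4 gives P37.
R20, P37, and V38 hold, so U6 follows (R2).
V38 and P37 hold, so S32 follows (R3).
U6: reached.
T10 would need W17 and R20 (R5), but W17 is never established.
S32: reached.
W17 would need T10 (R6), but T10 is never established.
Reached: U6 and S32 — 2 of the 4.

2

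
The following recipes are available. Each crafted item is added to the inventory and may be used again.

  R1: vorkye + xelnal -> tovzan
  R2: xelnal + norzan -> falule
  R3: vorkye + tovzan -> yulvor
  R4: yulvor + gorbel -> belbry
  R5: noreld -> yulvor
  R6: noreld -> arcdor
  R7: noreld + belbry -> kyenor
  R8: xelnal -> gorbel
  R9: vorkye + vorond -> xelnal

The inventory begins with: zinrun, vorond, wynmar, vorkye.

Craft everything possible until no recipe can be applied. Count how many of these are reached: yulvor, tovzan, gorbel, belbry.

vorkye + vorond -> xelnal (R9).
xelnal -> gorbel (R8).
vorkye + xelnal -> tovzan (R1).
Using R3, vorkye and tovzan make yulvor.
yulvor + gorbel -> belbry (R4).
yulvor: reached.
tovzan: reached.
gorbel: reached.
belbry: reached.
All 4 are reached.

4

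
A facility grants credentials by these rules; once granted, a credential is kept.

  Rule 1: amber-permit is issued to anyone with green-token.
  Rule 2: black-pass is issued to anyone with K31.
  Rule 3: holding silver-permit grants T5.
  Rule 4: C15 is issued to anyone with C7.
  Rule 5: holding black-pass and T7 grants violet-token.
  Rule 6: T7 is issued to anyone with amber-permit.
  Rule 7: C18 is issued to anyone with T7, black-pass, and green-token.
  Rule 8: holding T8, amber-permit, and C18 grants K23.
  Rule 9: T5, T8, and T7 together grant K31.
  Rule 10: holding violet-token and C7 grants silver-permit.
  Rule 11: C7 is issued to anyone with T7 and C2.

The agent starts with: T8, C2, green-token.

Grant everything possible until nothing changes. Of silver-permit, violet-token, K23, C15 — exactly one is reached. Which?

Holding green-token grants amber-permit (Rule 1).
Holding amber-permit grants T7 (Rule 6).
Holding T7 and C2 grants C7 (Rule 11).
Holding C7 grants C15 (Rule 4).
violet-token would need black-pass and T7 (Rule 5), but black-pass is never granted. K23 would need T8, amber-permit, and C18 (Rule 8), but C18 is never granted. silver-permit would need violet-token and C7 (Rule 10), but violet-token is never granted.

C15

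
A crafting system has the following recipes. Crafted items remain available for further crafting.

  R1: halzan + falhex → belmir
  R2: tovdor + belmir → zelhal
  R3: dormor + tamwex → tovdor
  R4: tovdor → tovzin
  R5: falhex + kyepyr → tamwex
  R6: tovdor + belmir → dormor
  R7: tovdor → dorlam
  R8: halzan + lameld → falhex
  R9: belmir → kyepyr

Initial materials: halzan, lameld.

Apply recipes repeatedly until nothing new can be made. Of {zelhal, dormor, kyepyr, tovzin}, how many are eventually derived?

1

halzan + lameld → falhex (R8).
halzan + falhex → belmir (R1).
belmir → kyepyr (R9).
zelhal would need tovdor and belmir (R2), but tovdor is never obtained.
dormor would need tovdor and belmir (R6), but tovdor is never obtained.
kyepyr: reached.
tovzin would need tovdor (R4), but tovdor is never obtained.
Reached: kyepyr — 1 of the 4.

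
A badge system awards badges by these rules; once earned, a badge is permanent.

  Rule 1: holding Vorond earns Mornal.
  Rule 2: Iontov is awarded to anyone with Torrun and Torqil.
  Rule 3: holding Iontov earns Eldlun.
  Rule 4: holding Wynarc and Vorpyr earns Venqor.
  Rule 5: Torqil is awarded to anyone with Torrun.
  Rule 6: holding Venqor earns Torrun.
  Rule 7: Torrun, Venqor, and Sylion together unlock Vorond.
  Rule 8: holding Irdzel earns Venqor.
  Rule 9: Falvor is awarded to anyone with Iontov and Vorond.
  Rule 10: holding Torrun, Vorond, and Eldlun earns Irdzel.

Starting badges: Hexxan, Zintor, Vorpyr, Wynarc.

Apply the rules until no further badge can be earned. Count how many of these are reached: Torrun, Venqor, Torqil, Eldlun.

With Wynarc and Vorpyr, Venqor is earned (Rule 4).
With Venqor, Torrun is earned (Rule 6).
With Torrun, Torqil is earned (Rule 5).
With Torrun and Torqil, Iontov is earned (Rule 2).
With Iontov, Eldlun is earned (Rule 3).
Torrun: reached.
Venqor: reached.
Torqil: reached.
Eldlun: reached.
All 4 are reached.

4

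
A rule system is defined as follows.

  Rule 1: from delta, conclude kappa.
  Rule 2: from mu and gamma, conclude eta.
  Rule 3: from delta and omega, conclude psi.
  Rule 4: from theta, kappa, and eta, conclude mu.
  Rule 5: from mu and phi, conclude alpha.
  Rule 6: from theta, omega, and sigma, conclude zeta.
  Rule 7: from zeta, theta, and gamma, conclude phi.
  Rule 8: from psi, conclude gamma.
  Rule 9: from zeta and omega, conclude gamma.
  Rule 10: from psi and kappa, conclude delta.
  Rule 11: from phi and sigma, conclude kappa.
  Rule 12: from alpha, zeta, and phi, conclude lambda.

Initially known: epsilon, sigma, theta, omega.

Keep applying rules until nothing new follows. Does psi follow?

No

psi would need delta and omega (Rule 3), but delta is never established.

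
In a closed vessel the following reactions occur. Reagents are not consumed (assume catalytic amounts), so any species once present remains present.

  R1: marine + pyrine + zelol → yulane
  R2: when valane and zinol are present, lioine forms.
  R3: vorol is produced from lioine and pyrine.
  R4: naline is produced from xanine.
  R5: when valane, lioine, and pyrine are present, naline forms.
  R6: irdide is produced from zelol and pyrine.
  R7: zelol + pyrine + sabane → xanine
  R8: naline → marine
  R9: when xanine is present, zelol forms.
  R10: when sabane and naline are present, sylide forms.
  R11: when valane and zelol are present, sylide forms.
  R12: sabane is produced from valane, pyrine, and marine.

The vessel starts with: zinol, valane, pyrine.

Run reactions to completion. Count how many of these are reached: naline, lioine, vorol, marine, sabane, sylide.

6

valane and zinol present → lioine forms (R2).
valane, lioine, and pyrine present → naline forms (R5).
lioine and pyrine present → vorol forms (R3).
naline present → marine forms (R8).
valane, pyrine, and marine present → sabane forms (R12).
sabane and naline present → sylide forms (R10).
naline: reached.
lioine: reached.
vorol: reached.
marine: reached.
sabane: reached.
sylide: reached.
All 6 are reached.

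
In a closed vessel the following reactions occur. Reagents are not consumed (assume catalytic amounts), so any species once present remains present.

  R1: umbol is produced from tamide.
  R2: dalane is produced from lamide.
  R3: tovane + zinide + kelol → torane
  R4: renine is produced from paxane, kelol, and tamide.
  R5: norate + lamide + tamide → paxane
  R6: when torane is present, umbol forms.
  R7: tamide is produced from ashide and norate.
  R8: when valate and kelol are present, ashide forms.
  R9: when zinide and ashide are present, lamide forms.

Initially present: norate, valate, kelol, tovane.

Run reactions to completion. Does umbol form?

Yes

valate and kelol present → ashide forms (R8).
ashide and norate present → tamide forms (R7).
tamide present → umbol forms (R1).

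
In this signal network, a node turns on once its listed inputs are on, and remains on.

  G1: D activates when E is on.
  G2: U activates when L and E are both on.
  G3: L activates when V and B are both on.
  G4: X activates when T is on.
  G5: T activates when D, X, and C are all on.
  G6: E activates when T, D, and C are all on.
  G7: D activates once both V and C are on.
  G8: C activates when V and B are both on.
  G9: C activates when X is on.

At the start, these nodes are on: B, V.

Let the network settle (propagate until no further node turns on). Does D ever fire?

V and B are on, so C activates (G8).
G7: V and C on → D on.

Yes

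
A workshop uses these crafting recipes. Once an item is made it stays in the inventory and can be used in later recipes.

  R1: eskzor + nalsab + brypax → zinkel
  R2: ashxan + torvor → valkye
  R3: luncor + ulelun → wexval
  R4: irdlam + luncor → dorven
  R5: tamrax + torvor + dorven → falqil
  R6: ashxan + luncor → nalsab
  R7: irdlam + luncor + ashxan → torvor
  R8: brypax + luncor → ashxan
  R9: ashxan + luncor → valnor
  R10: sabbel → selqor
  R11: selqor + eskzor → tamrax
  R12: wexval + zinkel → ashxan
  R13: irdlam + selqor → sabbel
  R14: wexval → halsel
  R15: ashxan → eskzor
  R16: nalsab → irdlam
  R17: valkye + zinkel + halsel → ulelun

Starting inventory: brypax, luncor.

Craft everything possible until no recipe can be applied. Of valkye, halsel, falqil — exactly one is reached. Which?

valkye

brypax + luncor → ashxan (R8).
ashxan + luncor → nalsab (R6).
Using R16, nalsab makes irdlam.
irdlam + luncor + ashxan → torvor (R7).
ashxan + torvor → valkye (R2).
falqil would need tamrax, torvor, and dorven (R5), but tamrax is never obtained. halsel would need wexval (R14), but wexval is never obtained.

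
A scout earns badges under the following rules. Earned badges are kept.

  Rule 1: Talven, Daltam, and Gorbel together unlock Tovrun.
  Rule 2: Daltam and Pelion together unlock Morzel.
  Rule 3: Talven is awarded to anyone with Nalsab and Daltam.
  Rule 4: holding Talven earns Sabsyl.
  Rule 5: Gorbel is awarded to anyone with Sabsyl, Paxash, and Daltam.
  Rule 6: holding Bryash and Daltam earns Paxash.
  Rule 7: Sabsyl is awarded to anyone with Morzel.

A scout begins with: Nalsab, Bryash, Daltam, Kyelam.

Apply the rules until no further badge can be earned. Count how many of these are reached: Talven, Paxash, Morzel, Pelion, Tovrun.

3

With Bryash and Daltam, Paxash is earned (Rule 6).
With Nalsab and Daltam, Talven is earned (Rule 3).
With Talven, Sabsyl is earned (Rule 4).
With Sabsyl, Paxash, and Daltam, Gorbel is earned (Rule 5).
With Talven, Daltam, and Gorbel, Tovrun is earned (Rule 1).
Talven: reached.
Paxash: reached.
Morzel would need Daltam and Pelion (Rule 2), but Pelion is never earned.
No rule produces Pelion, and it is not given.
Tovrun: reached.
Reached: Talven, Paxash, and Tovrun — 3 of the 5.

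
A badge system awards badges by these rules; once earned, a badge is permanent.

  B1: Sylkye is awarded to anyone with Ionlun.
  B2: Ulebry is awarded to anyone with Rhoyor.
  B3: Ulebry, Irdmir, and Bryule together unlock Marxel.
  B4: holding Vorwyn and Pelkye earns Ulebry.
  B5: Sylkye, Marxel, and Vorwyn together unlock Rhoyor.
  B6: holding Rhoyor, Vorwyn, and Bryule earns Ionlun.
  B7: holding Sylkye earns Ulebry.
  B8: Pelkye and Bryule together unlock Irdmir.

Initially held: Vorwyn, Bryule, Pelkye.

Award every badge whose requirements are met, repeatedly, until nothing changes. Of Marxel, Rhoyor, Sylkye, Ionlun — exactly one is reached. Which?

Marxel

With Vorwyn and Pelkye, Ulebry is earned (B4).
With Pelkye and Bryule, Irdmir is earned (B8).
With Ulebry, Irdmir, and Bryule, Marxel is earned (B3).
Sylkye would need Ionlun (B1), but Ionlun is never earned. Ionlun would need Rhoyor, Vorwyn, and Bryule (B6), but Rhoyor is never earned. Rhoyor would need Sylkye, Marxel, and Vorwyn (B5), but Sylkye is never earned.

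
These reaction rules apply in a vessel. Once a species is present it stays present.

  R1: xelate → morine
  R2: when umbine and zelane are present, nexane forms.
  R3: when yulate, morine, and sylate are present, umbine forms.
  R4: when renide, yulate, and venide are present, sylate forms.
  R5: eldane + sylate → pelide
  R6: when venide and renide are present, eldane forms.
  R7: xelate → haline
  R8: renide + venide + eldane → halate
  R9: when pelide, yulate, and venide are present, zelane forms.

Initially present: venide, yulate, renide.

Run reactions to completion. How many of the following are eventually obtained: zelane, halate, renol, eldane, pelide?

4

venide and renide present → eldane forms (R6).
renide, yulate, and venide present → sylate forms (R4).
renide, venide, and eldane present → halate forms (R8).
eldane and sylate present → pelide forms (R5).
pelide, yulate, and venide present → zelane forms (R9).
zelane: reached.
halate: reached.
No rule produces renol, and it is not given.
eldane: reached.
pelide: reached.
Reached: zelane, halate, eldane, and pelide — 4 of the 5.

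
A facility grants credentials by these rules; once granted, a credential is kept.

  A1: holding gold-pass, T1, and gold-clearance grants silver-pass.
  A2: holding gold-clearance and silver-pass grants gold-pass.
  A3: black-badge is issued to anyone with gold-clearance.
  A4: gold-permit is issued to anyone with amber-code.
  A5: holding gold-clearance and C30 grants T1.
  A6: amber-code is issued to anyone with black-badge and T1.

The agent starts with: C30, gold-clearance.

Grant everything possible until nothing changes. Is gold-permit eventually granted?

Holding gold-clearance and C30 grants T1 (A5).
Holding gold-clearance grants black-badge (A3).
Holding black-badge and T1 grants amber-code (A6).
Holding amber-code grants gold-permit (A4).

Yes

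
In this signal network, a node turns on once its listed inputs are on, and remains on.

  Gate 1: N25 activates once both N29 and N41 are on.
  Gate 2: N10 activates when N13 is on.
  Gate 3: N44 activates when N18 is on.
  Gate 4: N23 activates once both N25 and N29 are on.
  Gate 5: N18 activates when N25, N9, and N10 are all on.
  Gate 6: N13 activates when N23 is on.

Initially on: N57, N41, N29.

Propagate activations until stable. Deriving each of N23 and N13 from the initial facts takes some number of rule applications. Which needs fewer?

N23: Gate 1: N29 and N41 on → N25 on. N25 and N29 are on, so N23 activates (Gate 4). [2 rule applications]
N13: Gate 1: N29 and N41 on → N25 on. Gate 4: N25 and N29 on → N23 on. N23 is on, so N13 activates (Gate 6). [3 rule applications]
N23 needs fewer.

N23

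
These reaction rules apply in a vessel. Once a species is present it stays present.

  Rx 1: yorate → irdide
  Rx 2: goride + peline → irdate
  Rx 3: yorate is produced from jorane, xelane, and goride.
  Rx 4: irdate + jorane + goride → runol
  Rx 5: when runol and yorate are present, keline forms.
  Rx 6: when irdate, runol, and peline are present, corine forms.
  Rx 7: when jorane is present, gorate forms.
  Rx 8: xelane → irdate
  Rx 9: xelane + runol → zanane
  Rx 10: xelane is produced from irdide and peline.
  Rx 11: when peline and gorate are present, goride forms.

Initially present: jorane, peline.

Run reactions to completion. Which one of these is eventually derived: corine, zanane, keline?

corine

jorane present → gorate forms (Rx 7).
peline and gorate present → goride forms (Rx 11).
goride and peline present → irdate forms (Rx 2).
irdate, jorane, and goride present → runol forms (Rx 4).
irdate, runol, and peline present → corine forms (Rx 6).
zanane would need xelane and runol (Rx 9), but xelane never forms. keline would need runol and yorate (Rx 5), but yorate never forms.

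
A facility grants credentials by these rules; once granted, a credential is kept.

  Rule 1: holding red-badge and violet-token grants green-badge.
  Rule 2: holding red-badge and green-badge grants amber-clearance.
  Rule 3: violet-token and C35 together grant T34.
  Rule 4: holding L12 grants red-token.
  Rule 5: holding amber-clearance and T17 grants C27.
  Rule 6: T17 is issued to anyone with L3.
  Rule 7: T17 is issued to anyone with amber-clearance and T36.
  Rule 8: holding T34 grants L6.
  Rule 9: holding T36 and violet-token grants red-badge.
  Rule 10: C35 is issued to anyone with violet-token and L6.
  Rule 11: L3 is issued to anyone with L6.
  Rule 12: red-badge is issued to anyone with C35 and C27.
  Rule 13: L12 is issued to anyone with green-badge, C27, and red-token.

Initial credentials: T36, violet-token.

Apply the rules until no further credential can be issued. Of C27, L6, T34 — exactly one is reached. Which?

C27

Holding T36 and violet-token grants red-badge (Rule 9).
Holding red-badge and violet-token grants green-badge (Rule 1).
Holding red-badge and green-badge grants amber-clearance (Rule 2).
Holding amber-clearance and T36 grants T17 (Rule 7).
Holding amber-clearance and T17 grants C27 (Rule 5).
L6 would need T34 (Rule 8), but T34 is never granted. T34 would need violet-token and C35 (Rule 3), but C35 is never granted.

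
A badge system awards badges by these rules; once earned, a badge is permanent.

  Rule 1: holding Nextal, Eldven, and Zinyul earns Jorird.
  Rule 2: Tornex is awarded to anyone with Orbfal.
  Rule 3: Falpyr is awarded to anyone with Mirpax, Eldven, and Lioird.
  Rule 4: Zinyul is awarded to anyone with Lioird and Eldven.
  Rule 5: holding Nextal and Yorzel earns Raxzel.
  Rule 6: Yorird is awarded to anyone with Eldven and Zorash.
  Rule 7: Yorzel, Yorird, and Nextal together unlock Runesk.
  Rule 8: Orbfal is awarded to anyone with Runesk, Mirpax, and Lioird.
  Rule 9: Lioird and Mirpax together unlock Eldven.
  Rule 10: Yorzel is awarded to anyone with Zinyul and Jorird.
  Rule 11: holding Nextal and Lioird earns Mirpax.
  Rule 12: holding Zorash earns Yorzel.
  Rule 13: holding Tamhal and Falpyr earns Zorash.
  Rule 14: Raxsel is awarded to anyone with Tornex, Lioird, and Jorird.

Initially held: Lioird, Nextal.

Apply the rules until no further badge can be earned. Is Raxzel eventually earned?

With Nextal and Lioird, Mirpax is earned (Rule 11).
With Lioird and Mirpax, Eldven is earned (Rule 9).
With Lioird and Eldven, Zinyul is earned (Rule 4).
With Nextal, Eldven, and Zinyul, Jorird is earned (Rule 1).
With Zinyul and Jorird, Yorzel is earned (Rule 10).
With Nextal and Yorzel, Raxzel is earned (Rule 5).

Yes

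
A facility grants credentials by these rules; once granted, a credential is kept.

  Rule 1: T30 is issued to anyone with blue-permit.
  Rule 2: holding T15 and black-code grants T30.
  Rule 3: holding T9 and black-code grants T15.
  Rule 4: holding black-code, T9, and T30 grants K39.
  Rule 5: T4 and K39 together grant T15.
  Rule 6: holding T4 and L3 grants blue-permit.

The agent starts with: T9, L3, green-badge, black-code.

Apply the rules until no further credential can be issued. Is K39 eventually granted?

Yes

Holding T9 and black-code grants T15 (Rule 3).
Holding T15 and black-code grants T30 (Rule 2).
Holding black-code, T9, and T30 grants K39 (Rule 4).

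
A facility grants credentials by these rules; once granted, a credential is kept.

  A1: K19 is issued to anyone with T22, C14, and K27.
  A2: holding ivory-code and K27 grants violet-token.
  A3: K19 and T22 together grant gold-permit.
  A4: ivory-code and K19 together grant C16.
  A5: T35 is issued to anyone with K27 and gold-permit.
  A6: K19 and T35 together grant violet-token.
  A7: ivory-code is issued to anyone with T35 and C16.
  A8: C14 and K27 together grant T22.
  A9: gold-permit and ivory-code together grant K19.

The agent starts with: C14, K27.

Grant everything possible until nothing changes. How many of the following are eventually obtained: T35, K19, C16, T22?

3

Holding C14 and K27 grants T22 (A8).
Holding T22, C14, and K27 grants K19 (A1).
Holding K19 and T22 grants gold-permit (A3).
Holding K27 and gold-permit grants T35 (A5).
T35: reached.
K19: reached.
C16 would need ivory-code and K19 (A4), but ivory-code is never granted.
T22: reached.
Reached: T35, K19, and T22 — 3 of the 4.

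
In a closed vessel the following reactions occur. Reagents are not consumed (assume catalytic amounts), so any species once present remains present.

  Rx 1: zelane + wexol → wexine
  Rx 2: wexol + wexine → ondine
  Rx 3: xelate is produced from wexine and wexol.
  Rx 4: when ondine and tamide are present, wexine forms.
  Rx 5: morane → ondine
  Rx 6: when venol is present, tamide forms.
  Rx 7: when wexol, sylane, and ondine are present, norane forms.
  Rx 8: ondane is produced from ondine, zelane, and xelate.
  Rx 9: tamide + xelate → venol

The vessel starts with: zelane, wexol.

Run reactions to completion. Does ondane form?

zelane and wexol present → wexine forms (Rx 1).
wexol and wexine present → ondine forms (Rx 2).
wexine and wexol present → xelate forms (Rx 3).
ondine, zelane, and xelate present → ondane forms (Rx 8).

Yes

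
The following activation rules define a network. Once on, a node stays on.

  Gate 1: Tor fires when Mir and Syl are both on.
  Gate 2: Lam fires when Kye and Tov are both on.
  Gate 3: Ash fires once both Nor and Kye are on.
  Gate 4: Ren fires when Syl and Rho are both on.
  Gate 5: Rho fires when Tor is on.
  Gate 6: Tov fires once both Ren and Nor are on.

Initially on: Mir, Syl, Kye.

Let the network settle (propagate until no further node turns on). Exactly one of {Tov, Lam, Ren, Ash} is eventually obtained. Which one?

Ren

Mir and Syl are on, so Tor fires (Gate 1).
Tor is on, so Rho fires (Gate 5).
Syl and Rho are on, so Ren fires (Gate 4).
Tov would need Ren and Nor (Gate 6), but Nor never turns on. Ash would need Nor and Kye (Gate 3), but Nor never turns on. Lam would need Kye and Tov (Gate 2), but Tov never turns on.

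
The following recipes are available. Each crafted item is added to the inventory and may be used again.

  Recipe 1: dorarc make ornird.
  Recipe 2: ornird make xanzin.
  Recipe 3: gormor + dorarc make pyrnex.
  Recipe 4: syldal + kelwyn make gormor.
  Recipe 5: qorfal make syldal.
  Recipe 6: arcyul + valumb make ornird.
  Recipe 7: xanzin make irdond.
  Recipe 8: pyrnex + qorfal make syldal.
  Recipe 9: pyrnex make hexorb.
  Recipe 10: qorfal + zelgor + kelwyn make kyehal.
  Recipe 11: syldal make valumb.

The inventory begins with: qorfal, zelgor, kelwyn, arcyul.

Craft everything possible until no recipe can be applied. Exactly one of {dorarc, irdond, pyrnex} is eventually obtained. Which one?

irdond

qorfal → syldal (Recipe 5).
syldal → valumb (Recipe 11).
arcyul + valumb → ornird (Recipe 6).
Using Recipe 2, ornird makes xanzin.
xanzin → irdond (Recipe 7).
pyrnex would need gormor and dorarc (Recipe 3), but dorarc is never obtained. No rule produces dorarc, and it is not given.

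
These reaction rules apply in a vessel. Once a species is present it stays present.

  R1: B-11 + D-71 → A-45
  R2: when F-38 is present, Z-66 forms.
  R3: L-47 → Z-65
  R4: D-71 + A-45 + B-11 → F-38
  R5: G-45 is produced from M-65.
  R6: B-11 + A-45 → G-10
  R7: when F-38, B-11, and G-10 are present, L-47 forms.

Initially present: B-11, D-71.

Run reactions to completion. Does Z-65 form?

B-11 and D-71 present → A-45 forms (R1).
D-71, A-45, and B-11 present → F-38 forms (R4).
B-11 and A-45 present → G-10 forms (R6).
F-38, B-11, and G-10 present → L-47 forms (R7).
L-47 present → Z-65 forms (R3).

Yes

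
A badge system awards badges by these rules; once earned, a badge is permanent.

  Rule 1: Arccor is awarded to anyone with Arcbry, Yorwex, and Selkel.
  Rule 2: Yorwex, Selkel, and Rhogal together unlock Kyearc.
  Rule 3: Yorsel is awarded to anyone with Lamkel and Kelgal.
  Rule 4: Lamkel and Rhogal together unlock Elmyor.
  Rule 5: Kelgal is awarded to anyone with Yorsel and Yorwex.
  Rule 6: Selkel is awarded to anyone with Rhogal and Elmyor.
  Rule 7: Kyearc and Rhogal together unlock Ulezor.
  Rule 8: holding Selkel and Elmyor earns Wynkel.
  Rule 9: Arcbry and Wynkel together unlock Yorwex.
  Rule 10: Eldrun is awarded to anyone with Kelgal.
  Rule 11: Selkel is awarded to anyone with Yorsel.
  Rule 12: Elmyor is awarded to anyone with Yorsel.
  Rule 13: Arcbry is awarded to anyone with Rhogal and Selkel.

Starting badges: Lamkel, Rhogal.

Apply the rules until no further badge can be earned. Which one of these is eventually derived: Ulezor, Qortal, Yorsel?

Ulezor

With Lamkel and Rhogal, Elmyor is earned (Rule 4).
With Rhogal and Elmyor, Selkel is earned (Rule 6).
With Selkel and Elmyor, Wynkel is earned (Rule 8).
With Rhogal and Selkel, Arcbry is earned (Rule 13).
With Arcbry and Wynkel, Yorwex is earned (Rule 9).
With Yorwex, Selkel, and Rhogal, Kyearc is earned (Rule 2).
With Kyearc and Rhogal, Ulezor is earned (Rule 7).
Yorsel would need Lamkel and Kelgal (Rule 3), but Kelgal is never earned. No rule produces Qortal, and it is not given.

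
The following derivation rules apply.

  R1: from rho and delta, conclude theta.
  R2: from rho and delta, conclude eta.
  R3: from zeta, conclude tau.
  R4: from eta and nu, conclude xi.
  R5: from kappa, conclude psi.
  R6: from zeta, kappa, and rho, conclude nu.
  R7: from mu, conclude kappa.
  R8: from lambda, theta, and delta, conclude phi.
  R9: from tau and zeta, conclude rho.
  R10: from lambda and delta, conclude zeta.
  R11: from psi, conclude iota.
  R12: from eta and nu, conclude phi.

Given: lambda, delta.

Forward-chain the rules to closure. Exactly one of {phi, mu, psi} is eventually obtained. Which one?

phi

From lambda and delta, R10 gives zeta.
zeta holds, so tau follows (R3).
tau and zeta hold, so rho follows (R9).
rho and delta hold, so theta follows (R1).
From lambda, theta, and delta, R8 gives phi.
psi would need kappa (R5), but kappa is never established. No rule produces mu, and it is not given.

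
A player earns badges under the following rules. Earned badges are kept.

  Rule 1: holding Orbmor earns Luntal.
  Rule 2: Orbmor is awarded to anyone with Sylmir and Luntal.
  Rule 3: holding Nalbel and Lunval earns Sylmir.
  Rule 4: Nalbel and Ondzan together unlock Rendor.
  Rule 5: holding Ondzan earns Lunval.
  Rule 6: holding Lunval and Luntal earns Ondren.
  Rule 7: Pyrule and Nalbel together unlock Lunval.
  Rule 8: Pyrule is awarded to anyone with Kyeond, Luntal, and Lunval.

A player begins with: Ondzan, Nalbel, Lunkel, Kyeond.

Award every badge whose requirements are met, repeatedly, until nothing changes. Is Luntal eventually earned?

No

Luntal would need Orbmor (Rule 1), but Orbmor is never earned.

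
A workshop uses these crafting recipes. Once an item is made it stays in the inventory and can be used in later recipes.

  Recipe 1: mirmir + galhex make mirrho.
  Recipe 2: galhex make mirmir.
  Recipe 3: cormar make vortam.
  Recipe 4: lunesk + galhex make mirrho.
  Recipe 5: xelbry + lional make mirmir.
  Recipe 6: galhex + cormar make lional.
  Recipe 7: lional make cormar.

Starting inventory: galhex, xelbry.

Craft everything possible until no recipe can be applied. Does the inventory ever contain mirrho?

galhex → mirmir (Recipe 2).
Using Recipe 1, mirmir and galhex make mirrho.

Yes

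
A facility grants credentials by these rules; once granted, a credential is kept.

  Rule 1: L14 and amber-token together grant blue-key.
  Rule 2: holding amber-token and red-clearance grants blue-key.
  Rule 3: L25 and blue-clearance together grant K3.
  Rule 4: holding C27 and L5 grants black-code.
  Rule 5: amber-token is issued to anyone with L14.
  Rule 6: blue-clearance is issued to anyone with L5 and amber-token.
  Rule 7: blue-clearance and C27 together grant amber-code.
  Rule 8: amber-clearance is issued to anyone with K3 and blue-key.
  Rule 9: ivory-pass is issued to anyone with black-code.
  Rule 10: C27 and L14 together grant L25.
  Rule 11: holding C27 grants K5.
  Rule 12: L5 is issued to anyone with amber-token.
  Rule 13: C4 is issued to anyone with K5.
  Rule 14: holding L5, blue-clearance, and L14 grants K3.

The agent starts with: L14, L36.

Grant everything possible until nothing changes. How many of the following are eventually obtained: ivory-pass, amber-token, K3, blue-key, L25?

3

Holding L14 grants amber-token (Rule 5).
Holding L14 and amber-token grants blue-key (Rule 1).
Holding amber-token grants L5 (Rule 12).
Holding L5 and amber-token grants blue-clearance (Rule 6).
Holding L5, blue-clearance, and L14 grants K3 (Rule 14).
ivory-pass would need black-code (Rule 9), but black-code is never granted.
amber-token: reached.
K3: reached.
blue-key: reached.
L25 would need C27 and L14 (Rule 10), but C27 is never granted.
Reached: amber-token, K3, and blue-key — 3 of the 5.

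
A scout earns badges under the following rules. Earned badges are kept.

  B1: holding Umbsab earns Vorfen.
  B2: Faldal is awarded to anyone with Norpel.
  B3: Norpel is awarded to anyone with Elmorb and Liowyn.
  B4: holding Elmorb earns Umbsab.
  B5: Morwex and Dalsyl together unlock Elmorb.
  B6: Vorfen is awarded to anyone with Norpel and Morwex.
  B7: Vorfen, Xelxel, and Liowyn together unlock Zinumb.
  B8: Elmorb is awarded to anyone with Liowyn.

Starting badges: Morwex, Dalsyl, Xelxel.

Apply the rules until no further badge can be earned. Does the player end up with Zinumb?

No

Zinumb would need Vorfen, Xelxel, and Liowyn (B7), but Liowyn is never earned.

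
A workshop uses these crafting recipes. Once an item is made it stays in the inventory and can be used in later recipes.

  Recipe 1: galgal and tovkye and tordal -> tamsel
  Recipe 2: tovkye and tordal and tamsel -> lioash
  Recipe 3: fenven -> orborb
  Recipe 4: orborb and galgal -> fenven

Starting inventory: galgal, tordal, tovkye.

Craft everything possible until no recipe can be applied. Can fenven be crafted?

No

fenven would need orborb and galgal (Recipe 4), but orborb is never obtained.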